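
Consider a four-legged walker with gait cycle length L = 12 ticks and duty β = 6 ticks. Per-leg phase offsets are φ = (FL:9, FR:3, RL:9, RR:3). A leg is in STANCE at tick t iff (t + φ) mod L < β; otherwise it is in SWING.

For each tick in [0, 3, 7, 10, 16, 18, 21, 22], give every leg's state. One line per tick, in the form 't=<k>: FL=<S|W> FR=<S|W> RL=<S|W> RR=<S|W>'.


t=0: FL=W FR=S RL=W RR=S
t=3: FL=S FR=W RL=S RR=W
t=7: FL=S FR=W RL=S RR=W
t=10: FL=W FR=S RL=W RR=S
t=16: FL=S FR=W RL=S RR=W
t=18: FL=S FR=W RL=S RR=W
t=21: FL=W FR=S RL=W RR=S
t=22: FL=W FR=S RL=W RR=S

t=0: phase=(9,3,9,3) vs β=6 → FL=W FR=S RL=W RR=S
t=3: phase=(0,6,0,6) vs β=6 → FL=S FR=W RL=S RR=W
t=7: phase=(4,10,4,10) vs β=6 → FL=S FR=W RL=S RR=W
t=10: phase=(7,1,7,1) vs β=6 → FL=W FR=S RL=W RR=S
t=16: phase=(1,7,1,7) vs β=6 → FL=S FR=W RL=S RR=W
t=18: phase=(3,9,3,9) vs β=6 → FL=S FR=W RL=S RR=W
t=21: phase=(6,0,6,0) vs β=6 → FL=W FR=S RL=W RR=S
t=22: phase=(7,1,7,1) vs β=6 → FL=W FR=S RL=W RR=S


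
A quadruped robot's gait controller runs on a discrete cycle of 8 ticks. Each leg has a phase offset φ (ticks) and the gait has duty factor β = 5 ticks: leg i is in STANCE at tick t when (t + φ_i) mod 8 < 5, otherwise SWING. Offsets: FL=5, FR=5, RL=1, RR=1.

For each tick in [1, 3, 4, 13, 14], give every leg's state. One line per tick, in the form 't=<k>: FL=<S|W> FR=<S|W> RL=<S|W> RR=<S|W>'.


t=1: phase=(6,6,2,2) vs β=5 → FL=W FR=W RL=S RR=S
t=3: phase=(0,0,4,4) vs β=5 → FL=S FR=S RL=S RR=S
t=4: phase=(1,1,5,5) vs β=5 → FL=S FR=S RL=W RR=W
t=13: phase=(2,2,6,6) vs β=5 → FL=S FR=S RL=W RR=W
t=14: phase=(3,3,7,7) vs β=5 → FL=S FR=S RL=W RR=W

t=1: FL=W FR=W RL=S RR=S
t=3: FL=S FR=S RL=S RR=S
t=4: FL=S FR=S RL=W RR=W
t=13: FL=S FR=S RL=W RR=W
t=14: FL=S FR=S RL=W RR=W


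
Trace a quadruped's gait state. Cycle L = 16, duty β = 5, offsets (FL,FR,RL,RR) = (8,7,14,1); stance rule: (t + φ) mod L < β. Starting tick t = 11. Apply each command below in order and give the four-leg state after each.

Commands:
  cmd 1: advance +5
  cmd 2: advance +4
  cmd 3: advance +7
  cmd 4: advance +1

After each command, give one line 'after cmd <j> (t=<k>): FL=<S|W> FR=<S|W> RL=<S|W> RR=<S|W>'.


after cmd 1 (t=16): FL=W FR=W RL=W RR=S
after cmd 2 (t=20): FL=W FR=W RL=S RR=W
after cmd 3 (t=27): FL=S FR=S RL=W RR=W
after cmd 4 (t=28): FL=S FR=S RL=W RR=W

start t=11: FL=S FR=S RL=W RR=W
cmd 1: advance +5 → t=16, phase=(8,7,14,1) → FL=W FR=W RL=W RR=S
cmd 2: advance +4 → t=20, phase=(12,11,2,5) → FL=W FR=W RL=S RR=W
cmd 3: advance +7 → t=27, phase=(3,2,9,12) → FL=S FR=S RL=W RR=W
cmd 4: advance +1 → t=28, phase=(4,3,10,13) → FL=S FR=S RL=W RR=W


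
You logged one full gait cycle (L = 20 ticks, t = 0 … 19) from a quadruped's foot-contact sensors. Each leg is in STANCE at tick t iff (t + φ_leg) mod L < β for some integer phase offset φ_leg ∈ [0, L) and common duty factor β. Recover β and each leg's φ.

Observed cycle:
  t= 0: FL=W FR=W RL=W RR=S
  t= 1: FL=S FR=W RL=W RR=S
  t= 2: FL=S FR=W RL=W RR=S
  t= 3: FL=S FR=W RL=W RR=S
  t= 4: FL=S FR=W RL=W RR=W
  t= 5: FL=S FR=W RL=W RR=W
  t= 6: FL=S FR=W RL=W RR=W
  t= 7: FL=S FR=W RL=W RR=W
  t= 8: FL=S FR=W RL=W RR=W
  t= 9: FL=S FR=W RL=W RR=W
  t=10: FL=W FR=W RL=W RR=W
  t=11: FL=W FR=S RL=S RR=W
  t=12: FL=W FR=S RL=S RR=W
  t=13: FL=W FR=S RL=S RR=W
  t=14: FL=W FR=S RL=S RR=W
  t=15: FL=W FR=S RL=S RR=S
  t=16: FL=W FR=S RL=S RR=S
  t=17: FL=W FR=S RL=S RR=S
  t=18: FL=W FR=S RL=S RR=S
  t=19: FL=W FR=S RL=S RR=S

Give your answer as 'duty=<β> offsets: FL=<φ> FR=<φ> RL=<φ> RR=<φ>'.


duty β = stance ticks per leg = 9
FL: stance ticks = 9; W→S at t=1 → φ=19
FR: stance ticks = 9; W→S at t=11 → φ=9
RL: stance ticks = 9; W→S at t=11 → φ=9
RR: stance ticks = 9; W→S at t=15 → φ=5

duty=9 offsets: FL=19 FR=9 RL=9 RR=5


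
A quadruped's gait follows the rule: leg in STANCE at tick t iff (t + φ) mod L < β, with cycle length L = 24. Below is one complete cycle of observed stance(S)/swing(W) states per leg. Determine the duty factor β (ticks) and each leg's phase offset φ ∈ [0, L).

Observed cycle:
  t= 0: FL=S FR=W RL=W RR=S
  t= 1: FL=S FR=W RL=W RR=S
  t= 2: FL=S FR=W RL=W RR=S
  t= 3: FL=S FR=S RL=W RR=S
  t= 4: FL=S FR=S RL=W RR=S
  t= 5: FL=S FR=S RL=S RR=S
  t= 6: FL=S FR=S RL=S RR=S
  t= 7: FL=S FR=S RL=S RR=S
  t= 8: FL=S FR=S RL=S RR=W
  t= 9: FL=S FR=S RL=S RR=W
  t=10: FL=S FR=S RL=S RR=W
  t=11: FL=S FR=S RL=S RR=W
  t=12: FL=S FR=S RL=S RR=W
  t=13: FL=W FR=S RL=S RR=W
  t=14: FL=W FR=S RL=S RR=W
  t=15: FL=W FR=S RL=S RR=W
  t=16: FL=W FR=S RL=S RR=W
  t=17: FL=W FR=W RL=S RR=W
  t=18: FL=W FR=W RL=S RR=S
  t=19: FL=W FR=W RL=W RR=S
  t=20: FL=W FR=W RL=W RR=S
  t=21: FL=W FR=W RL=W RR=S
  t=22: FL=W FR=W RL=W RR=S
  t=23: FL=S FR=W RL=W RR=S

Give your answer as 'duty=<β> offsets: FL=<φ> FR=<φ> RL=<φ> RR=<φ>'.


duty β = stance ticks per leg = 14
FL: stance ticks = 14; W→S at t=23 → φ=1
FR: stance ticks = 14; W→S at t=3 → φ=21
RL: stance ticks = 14; W→S at t=5 → φ=19
RR: stance ticks = 14; W→S at t=18 → φ=6

duty=14 offsets: FL=1 FR=21 RL=19 RR=6


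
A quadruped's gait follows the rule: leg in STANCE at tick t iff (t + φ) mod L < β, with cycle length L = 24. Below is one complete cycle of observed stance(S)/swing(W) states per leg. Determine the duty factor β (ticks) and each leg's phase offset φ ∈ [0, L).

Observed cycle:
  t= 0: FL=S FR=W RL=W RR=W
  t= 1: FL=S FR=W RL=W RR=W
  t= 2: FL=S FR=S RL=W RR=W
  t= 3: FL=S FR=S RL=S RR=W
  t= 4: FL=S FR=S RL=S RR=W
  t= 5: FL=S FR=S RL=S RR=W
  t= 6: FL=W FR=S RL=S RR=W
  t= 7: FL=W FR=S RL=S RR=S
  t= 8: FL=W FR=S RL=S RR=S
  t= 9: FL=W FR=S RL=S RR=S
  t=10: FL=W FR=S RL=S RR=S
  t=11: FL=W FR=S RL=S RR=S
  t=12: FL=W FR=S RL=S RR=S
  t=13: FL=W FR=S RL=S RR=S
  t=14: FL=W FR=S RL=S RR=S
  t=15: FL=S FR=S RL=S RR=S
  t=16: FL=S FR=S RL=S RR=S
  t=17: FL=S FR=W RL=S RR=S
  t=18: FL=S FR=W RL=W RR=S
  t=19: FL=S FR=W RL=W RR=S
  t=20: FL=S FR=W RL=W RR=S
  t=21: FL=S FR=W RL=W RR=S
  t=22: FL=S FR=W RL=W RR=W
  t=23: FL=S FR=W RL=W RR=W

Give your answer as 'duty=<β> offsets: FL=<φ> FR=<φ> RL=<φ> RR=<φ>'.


duty β = stance ticks per leg = 15
FL: stance ticks = 15; W→S at t=15 → φ=9
FR: stance ticks = 15; W→S at t=2 → φ=22
RL: stance ticks = 15; W→S at t=3 → φ=21
RR: stance ticks = 15; W→S at t=7 → φ=17

duty=15 offsets: FL=9 FR=22 RL=21 RR=17


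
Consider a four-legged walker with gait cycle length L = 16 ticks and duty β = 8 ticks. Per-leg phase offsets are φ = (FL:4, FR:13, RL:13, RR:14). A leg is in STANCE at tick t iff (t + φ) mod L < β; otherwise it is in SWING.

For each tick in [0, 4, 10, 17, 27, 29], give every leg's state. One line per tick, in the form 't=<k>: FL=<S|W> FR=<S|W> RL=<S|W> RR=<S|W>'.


t=0: phase=(4,13,13,14) vs β=8 → FL=S FR=W RL=W RR=W
t=4: phase=(8,1,1,2) vs β=8 → FL=W FR=S RL=S RR=S
t=10: phase=(14,7,7,8) vs β=8 → FL=W FR=S RL=S RR=W
t=17: phase=(5,14,14,15) vs β=8 → FL=S FR=W RL=W RR=W
t=27: phase=(15,8,8,9) vs β=8 → FL=W FR=W RL=W RR=W
t=29: phase=(1,10,10,11) vs β=8 → FL=S FR=W RL=W RR=W

t=0: FL=S FR=W RL=W RR=W
t=4: FL=W FR=S RL=S RR=S
t=10: FL=W FR=S RL=S RR=W
t=17: FL=S FR=W RL=W RR=W
t=27: FL=W FR=W RL=W RR=W
t=29: FL=S FR=W RL=W RR=W


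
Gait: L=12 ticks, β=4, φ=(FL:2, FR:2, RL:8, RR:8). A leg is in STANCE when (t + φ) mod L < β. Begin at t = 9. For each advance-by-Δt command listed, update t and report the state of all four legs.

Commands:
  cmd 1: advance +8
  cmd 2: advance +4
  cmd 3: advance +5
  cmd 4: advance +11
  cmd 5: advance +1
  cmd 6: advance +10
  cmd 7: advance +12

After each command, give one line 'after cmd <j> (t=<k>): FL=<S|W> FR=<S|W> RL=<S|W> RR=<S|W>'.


after cmd 1 (t=17): FL=W FR=W RL=S RR=S
after cmd 2 (t=21): FL=W FR=W RL=W RR=W
after cmd 3 (t=26): FL=W FR=W RL=W RR=W
after cmd 4 (t=37): FL=S FR=S RL=W RR=W
after cmd 5 (t=38): FL=W FR=W RL=W RR=W
after cmd 6 (t=48): FL=S FR=S RL=W RR=W
after cmd 7 (t=60): FL=S FR=S RL=W RR=W

start t=9: FL=W FR=W RL=W RR=W
cmd 1: advance +8 → t=17, phase=(7,7,1,1) → FL=W FR=W RL=S RR=S
cmd 2: advance +4 → t=21, phase=(11,11,5,5) → FL=W FR=W RL=W RR=W
cmd 3: advance +5 → t=26, phase=(4,4,10,10) → FL=W FR=W RL=W RR=W
cmd 4: advance +11 → t=37, phase=(3,3,9,9) → FL=S FR=S RL=W RR=W
cmd 5: advance +1 → t=38, phase=(4,4,10,10) → FL=W FR=W RL=W RR=W
cmd 6: advance +10 → t=48, phase=(2,2,8,8) → FL=S FR=S RL=W RR=W
cmd 7: advance +12 → t=60, phase=(2,2,8,8) → FL=S FR=S RL=W RR=W


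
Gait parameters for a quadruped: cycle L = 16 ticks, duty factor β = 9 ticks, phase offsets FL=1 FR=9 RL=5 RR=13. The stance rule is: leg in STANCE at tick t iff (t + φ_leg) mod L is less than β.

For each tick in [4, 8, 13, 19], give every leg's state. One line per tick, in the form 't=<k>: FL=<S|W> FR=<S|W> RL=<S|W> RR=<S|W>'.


t=4: phase=(5,13,9,1) vs β=9 → FL=S FR=W RL=W RR=S
t=8: phase=(9,1,13,5) vs β=9 → FL=W FR=S RL=W RR=S
t=13: phase=(14,6,2,10) vs β=9 → FL=W FR=S RL=S RR=W
t=19: phase=(4,12,8,0) vs β=9 → FL=S FR=W RL=S RR=S

t=4: FL=S FR=W RL=W RR=S
t=8: FL=W FR=S RL=W RR=S
t=13: FL=W FR=S RL=S RR=W
t=19: FL=S FR=W RL=S RR=S


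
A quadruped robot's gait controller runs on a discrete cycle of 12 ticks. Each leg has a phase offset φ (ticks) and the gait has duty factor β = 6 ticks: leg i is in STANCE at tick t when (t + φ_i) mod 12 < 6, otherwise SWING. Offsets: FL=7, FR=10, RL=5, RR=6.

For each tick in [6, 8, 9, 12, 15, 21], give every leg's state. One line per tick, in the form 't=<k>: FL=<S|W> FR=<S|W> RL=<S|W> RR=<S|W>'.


t=6: FL=S FR=S RL=W RR=S
t=8: FL=S FR=W RL=S RR=S
t=9: FL=S FR=W RL=S RR=S
t=12: FL=W FR=W RL=S RR=W
t=15: FL=W FR=S RL=W RR=W
t=21: FL=S FR=W RL=S RR=S

t=6: phase=(1,4,11,0) vs β=6 → FL=S FR=S RL=W RR=S
t=8: phase=(3,6,1,2) vs β=6 → FL=S FR=W RL=S RR=S
t=9: phase=(4,7,2,3) vs β=6 → FL=S FR=W RL=S RR=S
t=12: phase=(7,10,5,6) vs β=6 → FL=W FR=W RL=S RR=W
t=15: phase=(10,1,8,9) vs β=6 → FL=W FR=S RL=W RR=W
t=21: phase=(4,7,2,3) vs β=6 → FL=S FR=W RL=S RR=S


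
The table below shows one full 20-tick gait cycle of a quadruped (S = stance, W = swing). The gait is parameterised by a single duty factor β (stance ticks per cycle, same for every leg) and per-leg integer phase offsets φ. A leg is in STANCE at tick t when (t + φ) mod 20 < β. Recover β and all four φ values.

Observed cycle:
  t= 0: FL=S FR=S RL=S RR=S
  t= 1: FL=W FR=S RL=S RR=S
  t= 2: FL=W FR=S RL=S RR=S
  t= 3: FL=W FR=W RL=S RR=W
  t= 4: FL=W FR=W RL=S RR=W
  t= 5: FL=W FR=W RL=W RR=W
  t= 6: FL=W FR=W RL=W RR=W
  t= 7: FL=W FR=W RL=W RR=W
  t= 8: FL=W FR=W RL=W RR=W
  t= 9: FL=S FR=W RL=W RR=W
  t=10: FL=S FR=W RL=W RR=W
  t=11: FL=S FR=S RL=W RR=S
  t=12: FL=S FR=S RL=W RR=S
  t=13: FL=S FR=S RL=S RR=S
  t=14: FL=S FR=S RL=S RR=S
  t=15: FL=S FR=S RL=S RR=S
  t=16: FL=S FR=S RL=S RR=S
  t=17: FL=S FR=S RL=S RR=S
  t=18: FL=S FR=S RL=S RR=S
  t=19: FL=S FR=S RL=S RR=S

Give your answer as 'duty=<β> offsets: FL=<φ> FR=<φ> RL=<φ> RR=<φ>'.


duty=12 offsets: FL=11 FR=9 RL=7 RR=9

duty β = stance ticks per leg = 12
FL: stance ticks = 12; W→S at t=9 → φ=11
FR: stance ticks = 12; W→S at t=11 → φ=9
RL: stance ticks = 12; W→S at t=13 → φ=7
RR: stance ticks = 12; W→S at t=11 → φ=9


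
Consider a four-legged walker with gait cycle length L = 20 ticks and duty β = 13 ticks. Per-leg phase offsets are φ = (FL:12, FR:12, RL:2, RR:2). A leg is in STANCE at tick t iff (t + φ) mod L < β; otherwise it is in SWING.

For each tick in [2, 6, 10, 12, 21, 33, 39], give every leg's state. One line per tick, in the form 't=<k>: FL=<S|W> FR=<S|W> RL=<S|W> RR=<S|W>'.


t=2: phase=(14,14,4,4) vs β=13 → FL=W FR=W RL=S RR=S
t=6: phase=(18,18,8,8) vs β=13 → FL=W FR=W RL=S RR=S
t=10: phase=(2,2,12,12) vs β=13 → FL=S FR=S RL=S RR=S
t=12: phase=(4,4,14,14) vs β=13 → FL=S FR=S RL=W RR=W
t=21: phase=(13,13,3,3) vs β=13 → FL=W FR=W RL=S RR=S
t=33: phase=(5,5,15,15) vs β=13 → FL=S FR=S RL=W RR=W
t=39: phase=(11,11,1,1) vs β=13 → FL=S FR=S RL=S RR=S

t=2: FL=W FR=W RL=S RR=S
t=6: FL=W FR=W RL=S RR=S
t=10: FL=S FR=S RL=S RR=S
t=12: FL=S FR=S RL=W RR=W
t=21: FL=W FR=W RL=S RR=S
t=33: FL=S FR=S RL=W RR=W
t=39: FL=S FR=S RL=S RR=S


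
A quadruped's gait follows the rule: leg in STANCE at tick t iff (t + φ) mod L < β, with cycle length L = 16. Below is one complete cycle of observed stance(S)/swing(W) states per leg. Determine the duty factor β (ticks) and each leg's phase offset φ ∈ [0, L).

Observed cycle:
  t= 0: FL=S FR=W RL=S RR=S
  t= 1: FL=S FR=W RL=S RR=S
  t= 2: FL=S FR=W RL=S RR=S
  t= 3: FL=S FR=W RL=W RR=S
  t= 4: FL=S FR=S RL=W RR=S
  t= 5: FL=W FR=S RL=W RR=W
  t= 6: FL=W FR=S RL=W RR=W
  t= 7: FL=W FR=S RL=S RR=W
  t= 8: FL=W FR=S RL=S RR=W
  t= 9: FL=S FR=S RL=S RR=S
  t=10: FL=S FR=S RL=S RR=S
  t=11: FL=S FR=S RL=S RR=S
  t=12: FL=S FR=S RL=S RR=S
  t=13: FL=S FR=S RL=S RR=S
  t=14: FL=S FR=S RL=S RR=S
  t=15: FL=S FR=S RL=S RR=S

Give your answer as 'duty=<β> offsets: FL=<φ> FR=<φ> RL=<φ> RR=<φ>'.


duty=12 offsets: FL=7 FR=12 RL=9 RR=7

duty β = stance ticks per leg = 12
FL: stance ticks = 12; W→S at t=9 → φ=7
FR: stance ticks = 12; W→S at t=4 → φ=12
RL: stance ticks = 12; W→S at t=7 → φ=9
RR: stance ticks = 12; W→S at t=9 → φ=7


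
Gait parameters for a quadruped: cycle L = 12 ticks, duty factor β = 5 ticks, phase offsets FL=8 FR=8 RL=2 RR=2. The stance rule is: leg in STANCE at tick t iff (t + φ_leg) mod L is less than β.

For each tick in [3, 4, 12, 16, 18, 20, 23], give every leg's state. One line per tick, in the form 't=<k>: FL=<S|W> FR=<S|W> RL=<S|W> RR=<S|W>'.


t=3: FL=W FR=W RL=W RR=W
t=4: FL=S FR=S RL=W RR=W
t=12: FL=W FR=W RL=S RR=S
t=16: FL=S FR=S RL=W RR=W
t=18: FL=S FR=S RL=W RR=W
t=20: FL=S FR=S RL=W RR=W
t=23: FL=W FR=W RL=S RR=S

t=3: phase=(11,11,5,5) vs β=5 → FL=W FR=W RL=W RR=W
t=4: phase=(0,0,6,6) vs β=5 → FL=S FR=S RL=W RR=W
t=12: phase=(8,8,2,2) vs β=5 → FL=W FR=W RL=S RR=S
t=16: phase=(0,0,6,6) vs β=5 → FL=S FR=S RL=W RR=W
t=18: phase=(2,2,8,8) vs β=5 → FL=S FR=S RL=W RR=W
t=20: phase=(4,4,10,10) vs β=5 → FL=S FR=S RL=W RR=W
t=23: phase=(7,7,1,1) vs β=5 → FL=W FR=W RL=S RR=S


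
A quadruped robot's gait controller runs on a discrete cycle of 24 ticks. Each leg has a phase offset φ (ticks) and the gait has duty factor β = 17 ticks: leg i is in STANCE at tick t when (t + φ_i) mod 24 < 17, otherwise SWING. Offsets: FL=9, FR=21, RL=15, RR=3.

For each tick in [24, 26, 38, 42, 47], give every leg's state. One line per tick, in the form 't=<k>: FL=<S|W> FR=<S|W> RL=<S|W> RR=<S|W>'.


t=24: FL=S FR=W RL=S RR=S
t=26: FL=S FR=W RL=W RR=S
t=38: FL=W FR=S RL=S RR=W
t=42: FL=S FR=S RL=S RR=W
t=47: FL=S FR=W RL=S RR=S

t=24: phase=(9,21,15,3) vs β=17 → FL=S FR=W RL=S RR=S
t=26: phase=(11,23,17,5) vs β=17 → FL=S FR=W RL=W RR=S
t=38: phase=(23,11,5,17) vs β=17 → FL=W FR=S RL=S RR=W
t=42: phase=(3,15,9,21) vs β=17 → FL=S FR=S RL=S RR=W
t=47: phase=(8,20,14,2) vs β=17 → FL=S FR=W RL=S RR=S


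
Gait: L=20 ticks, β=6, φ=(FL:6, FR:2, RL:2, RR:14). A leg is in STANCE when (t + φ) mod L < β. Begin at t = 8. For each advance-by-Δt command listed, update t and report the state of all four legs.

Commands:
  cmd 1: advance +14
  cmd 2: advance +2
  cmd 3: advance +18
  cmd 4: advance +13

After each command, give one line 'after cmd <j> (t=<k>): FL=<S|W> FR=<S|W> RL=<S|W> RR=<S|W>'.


start t=8: FL=W FR=W RL=W RR=S
cmd 1: advance +14 → t=22, phase=(8,4,4,16) → FL=W FR=S RL=S RR=W
cmd 2: advance +2 → t=24, phase=(10,6,6,18) → FL=W FR=W RL=W RR=W
cmd 3: advance +18 → t=42, phase=(8,4,4,16) → FL=W FR=S RL=S RR=W
cmd 4: advance +13 → t=55, phase=(1,17,17,9) → FL=S FR=W RL=W RR=W

after cmd 1 (t=22): FL=W FR=S RL=S RR=W
after cmd 2 (t=24): FL=W FR=W RL=W RR=W
after cmd 3 (t=42): FL=W FR=S RL=S RR=W
after cmd 4 (t=55): FL=S FR=W RL=W RR=W


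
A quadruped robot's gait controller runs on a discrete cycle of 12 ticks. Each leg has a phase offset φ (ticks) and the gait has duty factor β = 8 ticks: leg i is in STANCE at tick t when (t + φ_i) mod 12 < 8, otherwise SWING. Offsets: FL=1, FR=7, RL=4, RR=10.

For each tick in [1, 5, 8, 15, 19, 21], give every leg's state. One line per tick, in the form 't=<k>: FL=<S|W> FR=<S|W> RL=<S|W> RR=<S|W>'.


t=1: FL=S FR=W RL=S RR=W
t=5: FL=S FR=S RL=W RR=S
t=8: FL=W FR=S RL=S RR=S
t=15: FL=S FR=W RL=S RR=S
t=19: FL=W FR=S RL=W RR=S
t=21: FL=W FR=S RL=S RR=S

t=1: phase=(2,8,5,11) vs β=8 → FL=S FR=W RL=S RR=W
t=5: phase=(6,0,9,3) vs β=8 → FL=S FR=S RL=W RR=S
t=8: phase=(9,3,0,6) vs β=8 → FL=W FR=S RL=S RR=S
t=15: phase=(4,10,7,1) vs β=8 → FL=S FR=W RL=S RR=S
t=19: phase=(8,2,11,5) vs β=8 → FL=W FR=S RL=W RR=S
t=21: phase=(10,4,1,7) vs β=8 → FL=W FR=S RL=S RR=S


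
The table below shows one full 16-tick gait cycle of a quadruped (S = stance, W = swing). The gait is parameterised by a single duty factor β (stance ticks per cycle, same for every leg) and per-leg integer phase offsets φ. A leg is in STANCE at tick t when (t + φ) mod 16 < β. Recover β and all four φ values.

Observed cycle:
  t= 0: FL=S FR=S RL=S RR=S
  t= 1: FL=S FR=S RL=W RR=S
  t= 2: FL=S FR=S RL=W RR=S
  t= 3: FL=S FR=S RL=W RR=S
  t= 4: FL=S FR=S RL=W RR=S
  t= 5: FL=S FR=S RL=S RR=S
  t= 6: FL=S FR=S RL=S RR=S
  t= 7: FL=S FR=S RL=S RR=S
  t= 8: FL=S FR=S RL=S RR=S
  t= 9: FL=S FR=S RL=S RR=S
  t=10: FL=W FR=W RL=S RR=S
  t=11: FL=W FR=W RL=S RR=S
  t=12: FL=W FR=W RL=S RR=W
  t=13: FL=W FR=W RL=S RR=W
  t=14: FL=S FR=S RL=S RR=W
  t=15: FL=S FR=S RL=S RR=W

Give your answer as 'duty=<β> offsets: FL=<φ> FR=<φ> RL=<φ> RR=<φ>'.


duty β = stance ticks per leg = 12
FL: stance ticks = 12; W→S at t=14 → φ=2
FR: stance ticks = 12; W→S at t=14 → φ=2
RL: stance ticks = 12; W→S at t=5 → φ=11
RR: stance ticks = 12; W→S at t=0 → φ=0

duty=12 offsets: FL=2 FR=2 RL=11 RR=0


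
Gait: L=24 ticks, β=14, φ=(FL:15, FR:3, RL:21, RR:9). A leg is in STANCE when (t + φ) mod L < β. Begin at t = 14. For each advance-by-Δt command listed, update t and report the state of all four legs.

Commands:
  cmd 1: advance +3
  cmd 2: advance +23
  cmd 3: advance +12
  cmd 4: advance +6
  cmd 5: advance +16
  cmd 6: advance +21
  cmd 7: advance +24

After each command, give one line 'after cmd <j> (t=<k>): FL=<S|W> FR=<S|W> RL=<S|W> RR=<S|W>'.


after cmd 1 (t=17): FL=S FR=W RL=W RR=S
after cmd 2 (t=40): FL=S FR=W RL=S RR=S
after cmd 3 (t=52): FL=W FR=S RL=S RR=S
after cmd 4 (t=58): FL=S FR=S RL=S RR=W
after cmd 5 (t=74): FL=W FR=S RL=W RR=S
after cmd 6 (t=95): FL=W FR=S RL=W RR=S
after cmd 7 (t=119): FL=W FR=S RL=W RR=S

start t=14: FL=S FR=W RL=S RR=W
cmd 1: advance +3 → t=17, phase=(8,20,14,2) → FL=S FR=W RL=W RR=S
cmd 2: advance +23 → t=40, phase=(7,19,13,1) → FL=S FR=W RL=S RR=S
cmd 3: advance +12 → t=52, phase=(19,7,1,13) → FL=W FR=S RL=S RR=S
cmd 4: advance +6 → t=58, phase=(1,13,7,19) → FL=S FR=S RL=S RR=W
cmd 5: advance +16 → t=74, phase=(17,5,23,11) → FL=W FR=S RL=W RR=S
cmd 6: advance +21 → t=95, phase=(14,2,20,8) → FL=W FR=S RL=W RR=S
cmd 7: advance +24 → t=119, phase=(14,2,20,8) → FL=W FR=S RL=W RR=S


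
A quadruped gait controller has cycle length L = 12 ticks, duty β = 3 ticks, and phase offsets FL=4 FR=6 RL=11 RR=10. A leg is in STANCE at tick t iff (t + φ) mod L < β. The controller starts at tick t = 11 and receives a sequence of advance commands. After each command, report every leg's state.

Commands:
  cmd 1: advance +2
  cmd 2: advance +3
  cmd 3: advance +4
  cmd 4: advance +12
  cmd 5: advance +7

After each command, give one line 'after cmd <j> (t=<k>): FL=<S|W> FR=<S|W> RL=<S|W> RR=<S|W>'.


start t=11: FL=W FR=W RL=W RR=W
cmd 1: advance +2 → t=13, phase=(5,7,0,11) → FL=W FR=W RL=S RR=W
cmd 2: advance +3 → t=16, phase=(8,10,3,2) → FL=W FR=W RL=W RR=S
cmd 3: advance +4 → t=20, phase=(0,2,7,6) → FL=S FR=S RL=W RR=W
cmd 4: advance +12 → t=32, phase=(0,2,7,6) → FL=S FR=S RL=W RR=W
cmd 5: advance +7 → t=39, phase=(7,9,2,1) → FL=W FR=W RL=S RR=S

after cmd 1 (t=13): FL=W FR=W RL=S RR=W
after cmd 2 (t=16): FL=W FR=W RL=W RR=S
after cmd 3 (t=20): FL=S FR=S RL=W RR=W
after cmd 4 (t=32): FL=S FR=S RL=W RR=W
after cmd 5 (t=39): FL=W FR=W RL=S RR=S


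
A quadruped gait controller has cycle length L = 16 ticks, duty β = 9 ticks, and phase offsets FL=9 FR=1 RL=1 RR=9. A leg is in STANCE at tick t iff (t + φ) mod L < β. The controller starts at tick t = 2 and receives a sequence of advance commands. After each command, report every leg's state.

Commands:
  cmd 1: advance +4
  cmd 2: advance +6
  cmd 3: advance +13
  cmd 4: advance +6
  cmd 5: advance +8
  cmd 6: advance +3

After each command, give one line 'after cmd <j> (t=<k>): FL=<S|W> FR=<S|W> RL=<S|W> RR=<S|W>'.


after cmd 1 (t=6): FL=W FR=S RL=S RR=W
after cmd 2 (t=12): FL=S FR=W RL=W RR=S
after cmd 3 (t=25): FL=S FR=W RL=W RR=S
after cmd 4 (t=31): FL=S FR=S RL=S RR=S
after cmd 5 (t=39): FL=S FR=S RL=S RR=S
after cmd 6 (t=42): FL=S FR=W RL=W RR=S

start t=2: FL=W FR=S RL=S RR=W
cmd 1: advance +4 → t=6, phase=(15,7,7,15) → FL=W FR=S RL=S RR=W
cmd 2: advance +6 → t=12, phase=(5,13,13,5) → FL=S FR=W RL=W RR=S
cmd 3: advance +13 → t=25, phase=(2,10,10,2) → FL=S FR=W RL=W RR=S
cmd 4: advance +6 → t=31, phase=(8,0,0,8) → FL=S FR=S RL=S RR=S
cmd 5: advance +8 → t=39, phase=(0,8,8,0) → FL=S FR=S RL=S RR=S
cmd 6: advance +3 → t=42, phase=(3,11,11,3) → FL=S FR=W RL=W RR=S


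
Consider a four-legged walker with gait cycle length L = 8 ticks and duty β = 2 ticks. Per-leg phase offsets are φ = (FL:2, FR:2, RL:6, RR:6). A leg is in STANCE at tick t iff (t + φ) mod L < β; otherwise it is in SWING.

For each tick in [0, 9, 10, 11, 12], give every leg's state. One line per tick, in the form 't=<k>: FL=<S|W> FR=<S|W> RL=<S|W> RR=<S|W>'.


t=0: FL=W FR=W RL=W RR=W
t=9: FL=W FR=W RL=W RR=W
t=10: FL=W FR=W RL=S RR=S
t=11: FL=W FR=W RL=S RR=S
t=12: FL=W FR=W RL=W RR=W

t=0: phase=(2,2,6,6) vs β=2 → FL=W FR=W RL=W RR=W
t=9: phase=(3,3,7,7) vs β=2 → FL=W FR=W RL=W RR=W
t=10: phase=(4,4,0,0) vs β=2 → FL=W FR=W RL=S RR=S
t=11: phase=(5,5,1,1) vs β=2 → FL=W FR=W RL=S RR=S
t=12: phase=(6,6,2,2) vs β=2 → FL=W FR=W RL=W RR=W


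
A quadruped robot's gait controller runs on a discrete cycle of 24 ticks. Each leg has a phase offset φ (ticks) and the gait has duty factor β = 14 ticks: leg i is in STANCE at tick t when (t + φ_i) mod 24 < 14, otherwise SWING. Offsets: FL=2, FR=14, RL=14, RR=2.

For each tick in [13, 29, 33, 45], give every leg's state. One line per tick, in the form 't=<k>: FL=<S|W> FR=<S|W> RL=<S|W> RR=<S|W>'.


t=13: phase=(15,3,3,15) vs β=14 → FL=W FR=S RL=S RR=W
t=29: phase=(7,19,19,7) vs β=14 → FL=S FR=W RL=W RR=S
t=33: phase=(11,23,23,11) vs β=14 → FL=S FR=W RL=W RR=S
t=45: phase=(23,11,11,23) vs β=14 → FL=W FR=S RL=S RR=W

t=13: FL=W FR=S RL=S RR=W
t=29: FL=S FR=W RL=W RR=S
t=33: FL=S FR=W RL=W RR=S
t=45: FL=W FR=S RL=S RR=W


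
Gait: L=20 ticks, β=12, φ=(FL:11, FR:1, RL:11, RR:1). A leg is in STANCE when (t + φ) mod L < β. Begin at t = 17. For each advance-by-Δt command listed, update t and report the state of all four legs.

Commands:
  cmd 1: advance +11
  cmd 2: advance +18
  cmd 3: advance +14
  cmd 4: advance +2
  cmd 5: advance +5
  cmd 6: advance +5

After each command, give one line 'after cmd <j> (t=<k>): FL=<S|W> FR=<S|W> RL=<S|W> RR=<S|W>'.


after cmd 1 (t=28): FL=W FR=S RL=W RR=S
after cmd 2 (t=46): FL=W FR=S RL=W RR=S
after cmd 3 (t=60): FL=S FR=S RL=S RR=S
after cmd 4 (t=62): FL=W FR=S RL=W RR=S
after cmd 5 (t=67): FL=W FR=S RL=W RR=S
after cmd 6 (t=72): FL=S FR=W RL=S RR=W

start t=17: FL=S FR=W RL=S RR=W
cmd 1: advance +11 → t=28, phase=(19,9,19,9) → FL=W FR=S RL=W RR=S
cmd 2: advance +18 → t=46, phase=(17,7,17,7) → FL=W FR=S RL=W RR=S
cmd 3: advance +14 → t=60, phase=(11,1,11,1) → FL=S FR=S RL=S RR=S
cmd 4: advance +2 → t=62, phase=(13,3,13,3) → FL=W FR=S RL=W RR=S
cmd 5: advance +5 → t=67, phase=(18,8,18,8) → FL=W FR=S RL=W RR=S
cmd 6: advance +5 → t=72, phase=(3,13,3,13) → FL=S FR=W RL=S RR=W


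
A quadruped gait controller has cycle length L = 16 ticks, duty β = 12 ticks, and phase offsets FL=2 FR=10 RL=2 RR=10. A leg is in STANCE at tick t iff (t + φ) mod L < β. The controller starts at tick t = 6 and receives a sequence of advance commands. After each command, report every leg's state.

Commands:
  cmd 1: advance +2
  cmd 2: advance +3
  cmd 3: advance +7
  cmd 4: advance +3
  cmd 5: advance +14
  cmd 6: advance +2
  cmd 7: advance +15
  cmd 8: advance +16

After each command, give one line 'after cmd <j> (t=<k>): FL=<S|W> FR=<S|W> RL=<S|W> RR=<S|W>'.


start t=6: FL=S FR=S RL=S RR=S
cmd 1: advance +2 → t=8, phase=(10,2,10,2) → FL=S FR=S RL=S RR=S
cmd 2: advance +3 → t=11, phase=(13,5,13,5) → FL=W FR=S RL=W RR=S
cmd 3: advance +7 → t=18, phase=(4,12,4,12) → FL=S FR=W RL=S RR=W
cmd 4: advance +3 → t=21, phase=(7,15,7,15) → FL=S FR=W RL=S RR=W
cmd 5: advance +14 → t=35, phase=(5,13,5,13) → FL=S FR=W RL=S RR=W
cmd 6: advance +2 → t=37, phase=(7,15,7,15) → FL=S FR=W RL=S RR=W
cmd 7: advance +15 → t=52, phase=(6,14,6,14) → FL=S FR=W RL=S RR=W
cmd 8: advance +16 → t=68, phase=(6,14,6,14) → FL=S FR=W RL=S RR=W

after cmd 1 (t=8): FL=S FR=S RL=S RR=S
after cmd 2 (t=11): FL=W FR=S RL=W RR=S
after cmd 3 (t=18): FL=S FR=W RL=S RR=W
after cmd 4 (t=21): FL=S FR=W RL=S RR=W
after cmd 5 (t=35): FL=S FR=W RL=S RR=W
after cmd 6 (t=37): FL=S FR=W RL=S RR=W
after cmd 7 (t=52): FL=S FR=W RL=S RR=W
after cmd 8 (t=68): FL=S FR=W RL=S RR=W


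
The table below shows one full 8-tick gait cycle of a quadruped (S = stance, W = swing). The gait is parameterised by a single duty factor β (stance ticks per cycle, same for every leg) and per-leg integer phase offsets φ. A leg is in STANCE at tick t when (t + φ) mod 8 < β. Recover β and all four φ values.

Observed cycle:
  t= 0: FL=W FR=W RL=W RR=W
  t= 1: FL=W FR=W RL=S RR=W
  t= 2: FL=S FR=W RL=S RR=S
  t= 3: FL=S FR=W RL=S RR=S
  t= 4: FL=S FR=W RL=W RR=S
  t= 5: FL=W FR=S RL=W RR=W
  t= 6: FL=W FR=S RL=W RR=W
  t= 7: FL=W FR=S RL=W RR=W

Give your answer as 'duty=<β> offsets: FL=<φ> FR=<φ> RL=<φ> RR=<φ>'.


duty=3 offsets: FL=6 FR=3 RL=7 RR=6

duty β = stance ticks per leg = 3
FL: stance ticks = 3; W→S at t=2 → φ=6
FR: stance ticks = 3; W→S at t=5 → φ=3
RL: stance ticks = 3; W→S at t=1 → φ=7
RR: stance ticks = 3; W→S at t=2 → φ=6


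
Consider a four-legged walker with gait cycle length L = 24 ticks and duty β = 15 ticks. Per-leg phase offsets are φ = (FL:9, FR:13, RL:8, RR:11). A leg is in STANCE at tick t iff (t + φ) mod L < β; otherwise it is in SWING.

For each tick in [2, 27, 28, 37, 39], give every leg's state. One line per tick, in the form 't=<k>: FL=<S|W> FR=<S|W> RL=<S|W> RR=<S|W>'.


t=2: phase=(11,15,10,13) vs β=15 → FL=S FR=W RL=S RR=S
t=27: phase=(12,16,11,14) vs β=15 → FL=S FR=W RL=S RR=S
t=28: phase=(13,17,12,15) vs β=15 → FL=S FR=W RL=S RR=W
t=37: phase=(22,2,21,0) vs β=15 → FL=W FR=S RL=W RR=S
t=39: phase=(0,4,23,2) vs β=15 → FL=S FR=S RL=W RR=S

t=2: FL=S FR=W RL=S RR=S
t=27: FL=S FR=W RL=S RR=S
t=28: FL=S FR=W RL=S RR=W
t=37: FL=W FR=S RL=W RR=S
t=39: FL=S FR=S RL=W RR=S


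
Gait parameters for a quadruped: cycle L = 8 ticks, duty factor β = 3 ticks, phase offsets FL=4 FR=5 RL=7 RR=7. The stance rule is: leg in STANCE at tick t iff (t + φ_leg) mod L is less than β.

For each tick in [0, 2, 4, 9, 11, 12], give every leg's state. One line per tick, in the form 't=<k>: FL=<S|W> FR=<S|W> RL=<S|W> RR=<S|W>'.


t=0: phase=(4,5,7,7) vs β=3 → FL=W FR=W RL=W RR=W
t=2: phase=(6,7,1,1) vs β=3 → FL=W FR=W RL=S RR=S
t=4: phase=(0,1,3,3) vs β=3 → FL=S FR=S RL=W RR=W
t=9: phase=(5,6,0,0) vs β=3 → FL=W FR=W RL=S RR=S
t=11: phase=(7,0,2,2) vs β=3 → FL=W FR=S RL=S RR=S
t=12: phase=(0,1,3,3) vs β=3 → FL=S FR=S RL=W RR=W

t=0: FL=W FR=W RL=W RR=W
t=2: FL=W FR=W RL=S RR=S
t=4: FL=S FR=S RL=W RR=W
t=9: FL=W FR=W RL=S RR=S
t=11: FL=W FR=S RL=S RR=S
t=12: FL=S FR=S RL=W RR=W


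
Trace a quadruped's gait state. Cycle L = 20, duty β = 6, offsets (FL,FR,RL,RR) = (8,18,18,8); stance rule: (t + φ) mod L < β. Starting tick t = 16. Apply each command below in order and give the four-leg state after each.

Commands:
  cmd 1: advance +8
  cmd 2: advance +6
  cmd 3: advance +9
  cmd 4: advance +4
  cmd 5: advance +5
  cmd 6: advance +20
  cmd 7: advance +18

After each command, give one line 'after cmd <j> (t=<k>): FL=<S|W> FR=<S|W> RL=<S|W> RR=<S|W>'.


after cmd 1 (t=24): FL=W FR=S RL=S RR=W
after cmd 2 (t=30): FL=W FR=W RL=W RR=W
after cmd 3 (t=39): FL=W FR=W RL=W RR=W
after cmd 4 (t=43): FL=W FR=S RL=S RR=W
after cmd 5 (t=48): FL=W FR=W RL=W RR=W
after cmd 6 (t=68): FL=W FR=W RL=W RR=W
after cmd 7 (t=86): FL=W FR=S RL=S RR=W

start t=16: FL=S FR=W RL=W RR=S
cmd 1: advance +8 → t=24, phase=(12,2,2,12) → FL=W FR=S RL=S RR=W
cmd 2: advance +6 → t=30, phase=(18,8,8,18) → FL=W FR=W RL=W RR=W
cmd 3: advance +9 → t=39, phase=(7,17,17,7) → FL=W FR=W RL=W RR=W
cmd 4: advance +4 → t=43, phase=(11,1,1,11) → FL=W FR=S RL=S RR=W
cmd 5: advance +5 → t=48, phase=(16,6,6,16) → FL=W FR=W RL=W RR=W
cmd 6: advance +20 → t=68, phase=(16,6,6,16) → FL=W FR=W RL=W RR=W
cmd 7: advance +18 → t=86, phase=(14,4,4,14) → FL=W FR=S RL=S RR=W


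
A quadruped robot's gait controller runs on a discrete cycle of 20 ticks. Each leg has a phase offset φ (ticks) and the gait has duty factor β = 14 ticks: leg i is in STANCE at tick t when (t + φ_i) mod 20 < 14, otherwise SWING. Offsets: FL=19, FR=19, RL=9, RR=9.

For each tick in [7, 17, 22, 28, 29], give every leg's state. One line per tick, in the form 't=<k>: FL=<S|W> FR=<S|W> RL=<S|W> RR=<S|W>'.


t=7: FL=S FR=S RL=W RR=W
t=17: FL=W FR=W RL=S RR=S
t=22: FL=S FR=S RL=S RR=S
t=28: FL=S FR=S RL=W RR=W
t=29: FL=S FR=S RL=W RR=W

t=7: phase=(6,6,16,16) vs β=14 → FL=S FR=S RL=W RR=W
t=17: phase=(16,16,6,6) vs β=14 → FL=W FR=W RL=S RR=S
t=22: phase=(1,1,11,11) vs β=14 → FL=S FR=S RL=S RR=S
t=28: phase=(7,7,17,17) vs β=14 → FL=S FR=S RL=W RR=W
t=29: phase=(8,8,18,18) vs β=14 → FL=S FR=S RL=W RR=W


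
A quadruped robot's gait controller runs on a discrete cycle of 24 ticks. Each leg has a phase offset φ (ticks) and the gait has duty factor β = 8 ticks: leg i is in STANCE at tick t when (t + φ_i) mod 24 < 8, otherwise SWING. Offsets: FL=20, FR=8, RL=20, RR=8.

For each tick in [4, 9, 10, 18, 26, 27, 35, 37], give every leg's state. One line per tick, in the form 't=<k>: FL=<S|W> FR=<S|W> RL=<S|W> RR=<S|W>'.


t=4: phase=(0,12,0,12) vs β=8 → FL=S FR=W RL=S RR=W
t=9: phase=(5,17,5,17) vs β=8 → FL=S FR=W RL=S RR=W
t=10: phase=(6,18,6,18) vs β=8 → FL=S FR=W RL=S RR=W
t=18: phase=(14,2,14,2) vs β=8 → FL=W FR=S RL=W RR=S
t=26: phase=(22,10,22,10) vs β=8 → FL=W FR=W RL=W RR=W
t=27: phase=(23,11,23,11) vs β=8 → FL=W FR=W RL=W RR=W
t=35: phase=(7,19,7,19) vs β=8 → FL=S FR=W RL=S RR=W
t=37: phase=(9,21,9,21) vs β=8 → FL=W FR=W RL=W RR=W

t=4: FL=S FR=W RL=S RR=W
t=9: FL=S FR=W RL=S RR=W
t=10: FL=S FR=W RL=S RR=W
t=18: FL=W FR=S RL=W RR=S
t=26: FL=W FR=W RL=W RR=W
t=27: FL=W FR=W RL=W RR=W
t=35: FL=S FR=W RL=S RR=W
t=37: FL=W FR=W RL=W RR=W


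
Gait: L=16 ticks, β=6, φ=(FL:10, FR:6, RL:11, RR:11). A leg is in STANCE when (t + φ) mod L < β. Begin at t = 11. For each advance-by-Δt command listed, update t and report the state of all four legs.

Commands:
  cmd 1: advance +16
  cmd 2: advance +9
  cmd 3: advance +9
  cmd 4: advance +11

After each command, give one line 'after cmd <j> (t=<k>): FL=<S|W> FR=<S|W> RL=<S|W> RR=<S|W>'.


start t=11: FL=S FR=S RL=W RR=W
cmd 1: advance +16 → t=27, phase=(5,1,6,6) → FL=S FR=S RL=W RR=W
cmd 2: advance +9 → t=36, phase=(14,10,15,15) → FL=W FR=W RL=W RR=W
cmd 3: advance +9 → t=45, phase=(7,3,8,8) → FL=W FR=S RL=W RR=W
cmd 4: advance +11 → t=56, phase=(2,14,3,3) → FL=S FR=W RL=S RR=S

after cmd 1 (t=27): FL=S FR=S RL=W RR=W
after cmd 2 (t=36): FL=W FR=W RL=W RR=W
after cmd 3 (t=45): FL=W FR=S RL=W RR=W
after cmd 4 (t=56): FL=S FR=W RL=S RR=S


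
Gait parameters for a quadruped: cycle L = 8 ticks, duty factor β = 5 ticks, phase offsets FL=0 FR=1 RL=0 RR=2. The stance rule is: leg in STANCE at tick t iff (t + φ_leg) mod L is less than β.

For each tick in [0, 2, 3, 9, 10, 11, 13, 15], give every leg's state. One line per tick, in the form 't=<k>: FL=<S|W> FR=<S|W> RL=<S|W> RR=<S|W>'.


t=0: phase=(0,1,0,2) vs β=5 → FL=S FR=S RL=S RR=S
t=2: phase=(2,3,2,4) vs β=5 → FL=S FR=S RL=S RR=S
t=3: phase=(3,4,3,5) vs β=5 → FL=S FR=S RL=S RR=W
t=9: phase=(1,2,1,3) vs β=5 → FL=S FR=S RL=S RR=S
t=10: phase=(2,3,2,4) vs β=5 → FL=S FR=S RL=S RR=S
t=11: phase=(3,4,3,5) vs β=5 → FL=S FR=S RL=S RR=W
t=13: phase=(5,6,5,7) vs β=5 → FL=W FR=W RL=W RR=W
t=15: phase=(7,0,7,1) vs β=5 → FL=W FR=S RL=W RR=S

t=0: FL=S FR=S RL=S RR=S
t=2: FL=S FR=S RL=S RR=S
t=3: FL=S FR=S RL=S RR=W
t=9: FL=S FR=S RL=S RR=S
t=10: FL=S FR=S RL=S RR=S
t=11: FL=S FR=S RL=S RR=W
t=13: FL=W FR=W RL=W RR=W
t=15: FL=W FR=S RL=W RR=S


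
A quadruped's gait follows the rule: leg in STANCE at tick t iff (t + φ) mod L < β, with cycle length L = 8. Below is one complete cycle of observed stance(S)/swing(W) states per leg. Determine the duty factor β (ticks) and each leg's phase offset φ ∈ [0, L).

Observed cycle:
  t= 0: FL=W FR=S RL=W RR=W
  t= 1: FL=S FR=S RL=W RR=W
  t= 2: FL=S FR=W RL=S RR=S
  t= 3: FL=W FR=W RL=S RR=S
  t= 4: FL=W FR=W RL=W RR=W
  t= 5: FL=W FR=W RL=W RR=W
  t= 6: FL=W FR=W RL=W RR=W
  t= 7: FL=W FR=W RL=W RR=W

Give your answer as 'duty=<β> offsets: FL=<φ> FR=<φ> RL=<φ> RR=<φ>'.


duty β = stance ticks per leg = 2
FL: stance ticks = 2; W→S at t=1 → φ=7
FR: stance ticks = 2; W→S at t=0 → φ=0
RL: stance ticks = 2; W→S at t=2 → φ=6
RR: stance ticks = 2; W→S at t=2 → φ=6

duty=2 offsets: FL=7 FR=0 RL=6 RR=6


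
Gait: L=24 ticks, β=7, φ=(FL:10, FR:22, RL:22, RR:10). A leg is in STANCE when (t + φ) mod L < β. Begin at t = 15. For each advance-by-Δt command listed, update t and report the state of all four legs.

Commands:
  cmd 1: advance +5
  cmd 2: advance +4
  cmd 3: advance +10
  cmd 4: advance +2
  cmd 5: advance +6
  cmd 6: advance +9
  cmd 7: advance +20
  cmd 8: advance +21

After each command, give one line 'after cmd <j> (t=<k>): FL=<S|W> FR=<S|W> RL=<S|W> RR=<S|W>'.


after cmd 1 (t=20): FL=S FR=W RL=W RR=S
after cmd 2 (t=24): FL=W FR=W RL=W RR=W
after cmd 3 (t=34): FL=W FR=W RL=W RR=W
after cmd 4 (t=36): FL=W FR=W RL=W RR=W
after cmd 5 (t=42): FL=S FR=W RL=W RR=S
after cmd 6 (t=51): FL=W FR=S RL=S RR=W
after cmd 7 (t=71): FL=W FR=W RL=W RR=W
after cmd 8 (t=92): FL=S FR=W RL=W RR=S

start t=15: FL=S FR=W RL=W RR=S
cmd 1: advance +5 → t=20, phase=(6,18,18,6) → FL=S FR=W RL=W RR=S
cmd 2: advance +4 → t=24, phase=(10,22,22,10) → FL=W FR=W RL=W RR=W
cmd 3: advance +10 → t=34, phase=(20,8,8,20) → FL=W FR=W RL=W RR=W
cmd 4: advance +2 → t=36, phase=(22,10,10,22) → FL=W FR=W RL=W RR=W
cmd 5: advance +6 → t=42, phase=(4,16,16,4) → FL=S FR=W RL=W RR=S
cmd 6: advance +9 → t=51, phase=(13,1,1,13) → FL=W FR=S RL=S RR=W
cmd 7: advance +20 → t=71, phase=(9,21,21,9) → FL=W FR=W RL=W RR=W
cmd 8: advance +21 → t=92, phase=(6,18,18,6) → FL=S FR=W RL=W RR=S


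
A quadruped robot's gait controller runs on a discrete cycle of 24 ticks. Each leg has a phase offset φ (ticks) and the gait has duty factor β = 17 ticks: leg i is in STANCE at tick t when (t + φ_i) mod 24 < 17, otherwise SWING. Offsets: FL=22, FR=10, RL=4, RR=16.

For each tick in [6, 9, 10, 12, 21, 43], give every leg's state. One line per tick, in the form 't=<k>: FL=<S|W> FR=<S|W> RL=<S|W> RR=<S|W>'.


t=6: phase=(4,16,10,22) vs β=17 → FL=S FR=S RL=S RR=W
t=9: phase=(7,19,13,1) vs β=17 → FL=S FR=W RL=S RR=S
t=10: phase=(8,20,14,2) vs β=17 → FL=S FR=W RL=S RR=S
t=12: phase=(10,22,16,4) vs β=17 → FL=S FR=W RL=S RR=S
t=21: phase=(19,7,1,13) vs β=17 → FL=W FR=S RL=S RR=S
t=43: phase=(17,5,23,11) vs β=17 → FL=W FR=S RL=W RR=S

t=6: FL=S FR=S RL=S RR=W
t=9: FL=S FR=W RL=S RR=S
t=10: FL=S FR=W RL=S RR=S
t=12: FL=S FR=W RL=S RR=S
t=21: FL=W FR=S RL=S RR=S
t=43: FL=W FR=S RL=W RR=S


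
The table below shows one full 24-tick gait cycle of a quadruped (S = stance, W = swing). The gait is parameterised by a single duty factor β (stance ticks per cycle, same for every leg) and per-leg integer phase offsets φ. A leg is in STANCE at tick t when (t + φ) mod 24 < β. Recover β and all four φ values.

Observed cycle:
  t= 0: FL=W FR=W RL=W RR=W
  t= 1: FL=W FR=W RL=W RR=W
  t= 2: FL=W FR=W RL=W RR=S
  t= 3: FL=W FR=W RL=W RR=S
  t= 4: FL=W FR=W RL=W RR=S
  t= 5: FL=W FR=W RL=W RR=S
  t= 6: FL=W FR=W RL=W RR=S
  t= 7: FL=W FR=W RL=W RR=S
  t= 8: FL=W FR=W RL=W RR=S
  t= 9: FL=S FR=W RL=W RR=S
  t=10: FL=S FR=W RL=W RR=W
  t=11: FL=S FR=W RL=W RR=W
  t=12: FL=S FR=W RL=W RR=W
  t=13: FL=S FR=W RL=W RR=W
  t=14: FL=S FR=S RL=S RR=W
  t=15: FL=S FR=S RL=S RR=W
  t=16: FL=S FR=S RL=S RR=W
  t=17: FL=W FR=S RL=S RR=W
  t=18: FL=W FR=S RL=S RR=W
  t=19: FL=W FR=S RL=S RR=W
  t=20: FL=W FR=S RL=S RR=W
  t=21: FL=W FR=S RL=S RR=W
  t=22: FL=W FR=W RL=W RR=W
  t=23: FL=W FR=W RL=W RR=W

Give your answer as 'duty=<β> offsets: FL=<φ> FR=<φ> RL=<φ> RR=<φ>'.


duty β = stance ticks per leg = 8
FL: stance ticks = 8; W→S at t=9 → φ=15
FR: stance ticks = 8; W→S at t=14 → φ=10
RL: stance ticks = 8; W→S at t=14 → φ=10
RR: stance ticks = 8; W→S at t=2 → φ=22

duty=8 offsets: FL=15 FR=10 RL=10 RR=22


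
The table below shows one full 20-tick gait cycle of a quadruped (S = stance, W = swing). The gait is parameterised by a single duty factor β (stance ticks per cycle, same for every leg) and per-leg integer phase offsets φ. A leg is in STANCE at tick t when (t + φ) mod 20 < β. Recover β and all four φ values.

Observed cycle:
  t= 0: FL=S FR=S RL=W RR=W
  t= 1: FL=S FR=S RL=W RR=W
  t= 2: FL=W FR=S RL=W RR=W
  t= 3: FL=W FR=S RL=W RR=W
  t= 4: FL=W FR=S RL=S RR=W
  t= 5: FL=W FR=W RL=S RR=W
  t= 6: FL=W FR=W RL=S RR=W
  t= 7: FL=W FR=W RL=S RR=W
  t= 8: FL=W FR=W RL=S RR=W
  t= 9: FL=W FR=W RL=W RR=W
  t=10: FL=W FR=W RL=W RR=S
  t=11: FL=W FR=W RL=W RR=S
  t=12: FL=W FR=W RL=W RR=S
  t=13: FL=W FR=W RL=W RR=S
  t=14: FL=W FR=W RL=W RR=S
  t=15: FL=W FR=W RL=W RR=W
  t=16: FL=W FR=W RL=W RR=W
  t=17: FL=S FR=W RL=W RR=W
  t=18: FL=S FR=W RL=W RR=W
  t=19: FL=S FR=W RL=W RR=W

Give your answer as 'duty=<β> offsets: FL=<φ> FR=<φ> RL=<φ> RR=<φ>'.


duty β = stance ticks per leg = 5
FL: stance ticks = 5; W→S at t=17 → φ=3
FR: stance ticks = 5; W→S at t=0 → φ=0
RL: stance ticks = 5; W→S at t=4 → φ=16
RR: stance ticks = 5; W→S at t=10 → φ=10

duty=5 offsets: FL=3 FR=0 RL=16 RR=10


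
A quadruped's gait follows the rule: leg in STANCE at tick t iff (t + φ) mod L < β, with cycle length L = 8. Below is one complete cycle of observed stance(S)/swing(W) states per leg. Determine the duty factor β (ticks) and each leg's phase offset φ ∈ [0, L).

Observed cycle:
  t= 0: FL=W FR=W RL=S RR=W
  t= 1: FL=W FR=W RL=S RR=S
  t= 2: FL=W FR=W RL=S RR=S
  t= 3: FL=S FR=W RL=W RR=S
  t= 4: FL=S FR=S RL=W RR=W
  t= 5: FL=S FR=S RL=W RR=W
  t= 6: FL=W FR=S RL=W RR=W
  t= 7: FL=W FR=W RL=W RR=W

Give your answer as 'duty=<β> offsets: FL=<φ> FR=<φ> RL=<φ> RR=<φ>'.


duty β = stance ticks per leg = 3
FL: stance ticks = 3; W→S at t=3 → φ=5
FR: stance ticks = 3; W→S at t=4 → φ=4
RL: stance ticks = 3; W→S at t=0 → φ=0
RR: stance ticks = 3; W→S at t=1 → φ=7

duty=3 offsets: FL=5 FR=4 RL=0 RR=7


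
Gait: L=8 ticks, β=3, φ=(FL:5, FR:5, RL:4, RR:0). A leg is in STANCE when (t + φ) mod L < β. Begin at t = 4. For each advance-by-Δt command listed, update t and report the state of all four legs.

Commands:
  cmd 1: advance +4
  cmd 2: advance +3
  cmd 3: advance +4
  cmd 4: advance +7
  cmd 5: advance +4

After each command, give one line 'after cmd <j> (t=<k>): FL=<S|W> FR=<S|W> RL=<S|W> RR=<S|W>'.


after cmd 1 (t=8): FL=W FR=W RL=W RR=S
after cmd 2 (t=11): FL=S FR=S RL=W RR=W
after cmd 3 (t=15): FL=W FR=W RL=W RR=W
after cmd 4 (t=22): FL=W FR=W RL=S RR=W
after cmd 5 (t=26): FL=W FR=W RL=W RR=S

start t=4: FL=S FR=S RL=S RR=W
cmd 1: advance +4 → t=8, phase=(5,5,4,0) → FL=W FR=W RL=W RR=S
cmd 2: advance +3 → t=11, phase=(0,0,7,3) → FL=S FR=S RL=W RR=W
cmd 3: advance +4 → t=15, phase=(4,4,3,7) → FL=W FR=W RL=W RR=W
cmd 4: advance +7 → t=22, phase=(3,3,2,6) → FL=W FR=W RL=S RR=W
cmd 5: advance +4 → t=26, phase=(7,7,6,2) → FL=W FR=W RL=W RR=S
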